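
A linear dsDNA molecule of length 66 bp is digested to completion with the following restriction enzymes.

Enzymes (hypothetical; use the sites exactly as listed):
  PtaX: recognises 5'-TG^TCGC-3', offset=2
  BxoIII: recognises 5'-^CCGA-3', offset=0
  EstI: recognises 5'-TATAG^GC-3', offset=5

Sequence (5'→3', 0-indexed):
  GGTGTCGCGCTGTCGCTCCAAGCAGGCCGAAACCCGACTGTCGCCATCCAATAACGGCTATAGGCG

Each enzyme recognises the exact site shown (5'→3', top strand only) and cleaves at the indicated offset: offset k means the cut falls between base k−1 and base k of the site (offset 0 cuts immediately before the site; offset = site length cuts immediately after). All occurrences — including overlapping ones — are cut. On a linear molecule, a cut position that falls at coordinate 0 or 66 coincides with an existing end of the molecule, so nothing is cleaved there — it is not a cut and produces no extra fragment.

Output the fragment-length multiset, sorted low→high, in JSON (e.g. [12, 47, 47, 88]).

Per-enzyme occurrences:
  PtaX TGTCGC/2: at [2, 10, 38] ⇒ [4, 12, 40]
  BxoIII CCGA/0: at [26, 33] ⇒ [26, 33]
  EstI TATAGGC/5: at [58] ⇒ [63]

All cut coordinates (distinct, sorted): [4, 12, 26, 33, 40, 63]

Fragments:
  [0,4): 4 bp
  [4,12): 8 bp
  [12,26): 14 bp
  [26,33): 7 bp
  [33,40): 7 bp
  [40,63): 23 bp
  [63,66): 3 bp

[3,4,7,7,8,14,23]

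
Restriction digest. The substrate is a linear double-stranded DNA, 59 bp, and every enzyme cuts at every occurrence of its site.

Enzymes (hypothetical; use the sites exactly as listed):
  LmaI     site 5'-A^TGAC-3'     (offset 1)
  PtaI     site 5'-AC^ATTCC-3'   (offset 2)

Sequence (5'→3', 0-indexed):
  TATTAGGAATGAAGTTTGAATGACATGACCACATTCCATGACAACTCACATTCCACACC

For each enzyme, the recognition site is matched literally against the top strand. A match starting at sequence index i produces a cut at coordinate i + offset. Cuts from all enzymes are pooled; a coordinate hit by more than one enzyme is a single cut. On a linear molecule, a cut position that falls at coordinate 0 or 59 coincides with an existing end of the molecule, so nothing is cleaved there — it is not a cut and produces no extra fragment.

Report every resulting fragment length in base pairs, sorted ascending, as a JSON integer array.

Site scan:
  LmaI (ATGAC, off=1): starts [19, 24, 37] → cuts [20, 25, 38]
  PtaI (ACATTCC, off=2): starts [30, 47] → cuts [32, 49]

Pooled cuts: [20, 25, 32, 38, 49]

Fragments:
  [0,20): 20 bp
  [20,25): 5 bp
  [25,32): 7 bp
  [32,38): 6 bp
  [38,49): 11 bp
  [49,59): 10 bp

[5,6,7,10,11,20]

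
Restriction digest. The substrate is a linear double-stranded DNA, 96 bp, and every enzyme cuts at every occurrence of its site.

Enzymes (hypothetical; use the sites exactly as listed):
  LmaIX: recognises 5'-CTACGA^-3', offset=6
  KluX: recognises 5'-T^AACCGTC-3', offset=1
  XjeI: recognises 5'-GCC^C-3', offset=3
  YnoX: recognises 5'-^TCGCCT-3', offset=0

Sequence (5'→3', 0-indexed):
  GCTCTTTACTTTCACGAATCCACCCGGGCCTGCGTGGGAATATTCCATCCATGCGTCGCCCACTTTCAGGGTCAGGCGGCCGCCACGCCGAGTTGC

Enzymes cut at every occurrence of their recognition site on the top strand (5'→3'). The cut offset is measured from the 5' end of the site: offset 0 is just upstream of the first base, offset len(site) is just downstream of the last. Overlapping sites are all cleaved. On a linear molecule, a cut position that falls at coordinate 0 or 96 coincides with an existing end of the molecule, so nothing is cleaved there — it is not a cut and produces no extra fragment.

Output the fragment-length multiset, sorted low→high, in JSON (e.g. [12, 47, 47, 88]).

[36,60]

Site scan:
  LmaIX (CTACGA, off=6): no sites
  KluX (TAACCGTC, off=1): no sites
  XjeI GCCC/3: at [57] ⇒ [60]
  YnoX (TCGCCT, off=0): no sites

All cut coordinates (distinct, sorted): [60]

Fragment lengths:
  [0,60): 60 bp
  [60,96): 36 bp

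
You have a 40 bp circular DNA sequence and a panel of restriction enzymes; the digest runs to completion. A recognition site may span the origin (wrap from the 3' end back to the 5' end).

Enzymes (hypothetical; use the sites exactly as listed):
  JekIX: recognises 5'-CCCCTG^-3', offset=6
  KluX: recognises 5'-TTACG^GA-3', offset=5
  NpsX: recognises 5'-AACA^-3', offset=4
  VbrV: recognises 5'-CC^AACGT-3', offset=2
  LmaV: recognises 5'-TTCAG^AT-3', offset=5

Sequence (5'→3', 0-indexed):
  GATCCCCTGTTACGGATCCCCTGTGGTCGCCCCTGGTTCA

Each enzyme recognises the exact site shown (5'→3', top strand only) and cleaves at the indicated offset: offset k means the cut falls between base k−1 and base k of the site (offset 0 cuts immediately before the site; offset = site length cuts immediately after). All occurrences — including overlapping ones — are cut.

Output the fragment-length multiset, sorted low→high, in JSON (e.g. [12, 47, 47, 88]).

[5,6,8,9,12]

Site scan:
  JekIX CCCCTG/6: at [3, 17, 29] ⇒ [9, 23, 35]
  KluX TTACGGA/5: at [9] ⇒ [14]
  NpsX (AACA, off=4): no sites
  VbrV (CCAACGT, off=2): no sites
  LmaV TTCAGAT/5: at [36] ⇒ [1]

Pooled cuts: [1, 9, 14, 23, 35]

Fragment lengths:
  1→9: 8 bp
  9→14: 5 bp
  14→23: 9 bp
  23→35: 12 bp
  35→1 (wrap): 40-35+1 = 6 bp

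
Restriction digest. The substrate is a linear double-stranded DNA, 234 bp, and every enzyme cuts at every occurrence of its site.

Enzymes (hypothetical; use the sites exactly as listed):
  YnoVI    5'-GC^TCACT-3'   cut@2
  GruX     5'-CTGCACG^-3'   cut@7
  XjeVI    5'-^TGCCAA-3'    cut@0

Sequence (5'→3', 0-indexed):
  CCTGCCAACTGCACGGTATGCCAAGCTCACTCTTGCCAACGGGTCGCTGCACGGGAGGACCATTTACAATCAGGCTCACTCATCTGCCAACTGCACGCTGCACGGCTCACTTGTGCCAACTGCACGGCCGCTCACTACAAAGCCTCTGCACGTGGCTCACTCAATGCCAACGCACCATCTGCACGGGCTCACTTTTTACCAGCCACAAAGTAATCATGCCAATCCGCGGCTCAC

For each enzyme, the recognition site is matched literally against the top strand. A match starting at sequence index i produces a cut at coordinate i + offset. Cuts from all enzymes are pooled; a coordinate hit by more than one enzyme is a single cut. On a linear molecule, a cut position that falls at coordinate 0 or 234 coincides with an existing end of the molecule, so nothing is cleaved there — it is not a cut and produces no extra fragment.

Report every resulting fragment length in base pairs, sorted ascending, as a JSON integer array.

Scan for sites:
  YnoVI (GCTCACT, off=2): starts [24, 73, 104, 129, 154, 186] → cuts [26, 75, 106, 131, 156, 188]
  GruX (CTGCACG, off=7): starts [8, 46, 90, 97, 119, 145, 178] → cuts [15, 53, 97, 104, 126, 152, 185]
  XjeVI (TGCCAA, off=0): starts [2, 18, 33, 84, 113, 164, 216] → cuts [2, 18, 33, 84, 113, 164, 216]

Pooled cuts: [2, 15, 18, 26, 33, 53, 75, 84, 97, 104, 106, 113, 126, 131, 152, 156, 164, 185, 188, 216]

Fragment lengths:
  [0,2): 2 bp
  [2,15): 13 bp
  [15,18): 3 bp
  [18,26): 8 bp
  [26,33): 7 bp
  [33,53): 20 bp
  [53,75): 22 bp
  [75,84): 9 bp
  [84,97): 13 bp
  [97,104): 7 bp
  [104,106): 2 bp
  [106,113): 7 bp
  [113,126): 13 bp
  [126,131): 5 bp
  [131,152): 21 bp
  [152,156): 4 bp
  [156,164): 8 bp
  [164,185): 21 bp
  [185,188): 3 bp
  [188,216): 28 bp
  [216,234): 18 bp

[2,2,3,3,4,5,7,7,7,8,8,9,13,13,13,18,20,21,21,22,28]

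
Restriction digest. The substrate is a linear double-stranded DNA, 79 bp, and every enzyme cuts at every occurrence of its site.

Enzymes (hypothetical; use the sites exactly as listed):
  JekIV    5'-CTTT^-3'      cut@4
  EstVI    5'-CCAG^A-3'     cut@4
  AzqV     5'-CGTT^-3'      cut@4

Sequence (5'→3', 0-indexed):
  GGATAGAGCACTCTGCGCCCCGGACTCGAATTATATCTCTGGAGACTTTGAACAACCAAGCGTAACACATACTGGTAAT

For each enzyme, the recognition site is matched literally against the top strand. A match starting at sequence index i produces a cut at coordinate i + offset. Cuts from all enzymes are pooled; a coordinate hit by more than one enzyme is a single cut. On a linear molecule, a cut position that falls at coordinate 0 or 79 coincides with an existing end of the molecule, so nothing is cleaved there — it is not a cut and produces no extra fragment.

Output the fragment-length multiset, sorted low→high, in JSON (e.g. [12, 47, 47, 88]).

Site scan:
  JekIV CTTT/4: at [45] ⇒ [49]
  EstVI (CCAGA, off=4): no sites
  AzqV (CGTT, off=4): no sites

Pooled cuts: [49]

Fragments:
  [0,49): 49 bp
  [49,79): 30 bp

[30,49]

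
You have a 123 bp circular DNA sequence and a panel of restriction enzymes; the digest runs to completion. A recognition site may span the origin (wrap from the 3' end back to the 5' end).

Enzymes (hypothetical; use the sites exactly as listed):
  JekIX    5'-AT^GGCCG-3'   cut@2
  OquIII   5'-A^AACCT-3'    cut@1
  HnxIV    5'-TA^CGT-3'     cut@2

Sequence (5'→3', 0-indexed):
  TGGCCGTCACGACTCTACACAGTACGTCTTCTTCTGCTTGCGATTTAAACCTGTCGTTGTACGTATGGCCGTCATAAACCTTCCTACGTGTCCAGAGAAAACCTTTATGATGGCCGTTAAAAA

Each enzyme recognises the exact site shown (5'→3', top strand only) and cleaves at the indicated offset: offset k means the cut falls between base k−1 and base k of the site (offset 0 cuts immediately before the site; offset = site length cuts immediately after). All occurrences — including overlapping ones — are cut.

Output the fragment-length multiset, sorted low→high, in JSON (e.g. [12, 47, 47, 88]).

[5,10,10,12,13,13,14,23,23]

Scan for sites:
  JekIX (ATGGCCG, off=2): starts [64, 109, 122] → cuts [1, 66, 111]
  OquIII (AAACCT, off=1): starts [46, 75, 98] → cuts [47, 76, 99]
  HnxIV (TACGT, off=2): starts [22, 59, 84] → cuts [24, 61, 86]

All cut coordinates (distinct, sorted): [1, 24, 47, 61, 66, 76, 86, 99, 111]

Fragment lengths:
  1→24: 23 bp
  24→47: 23 bp
  47→61: 14 bp
  61→66: 5 bp
  66→76: 10 bp
  76→86: 10 bp
  86→99: 13 bp
  99→111: 12 bp
  111→1 (wrap): 123-111+1 = 13 bp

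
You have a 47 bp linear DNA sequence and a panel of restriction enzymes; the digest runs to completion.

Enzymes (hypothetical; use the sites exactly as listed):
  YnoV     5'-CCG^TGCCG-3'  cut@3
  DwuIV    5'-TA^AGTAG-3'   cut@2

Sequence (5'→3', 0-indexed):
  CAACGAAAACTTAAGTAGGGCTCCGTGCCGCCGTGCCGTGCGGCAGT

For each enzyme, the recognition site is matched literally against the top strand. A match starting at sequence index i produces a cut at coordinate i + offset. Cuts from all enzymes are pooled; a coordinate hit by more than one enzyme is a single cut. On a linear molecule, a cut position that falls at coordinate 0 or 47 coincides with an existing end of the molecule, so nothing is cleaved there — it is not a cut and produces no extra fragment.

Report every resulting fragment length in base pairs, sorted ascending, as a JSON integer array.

Scan for sites:
  YnoV CCGTGCCG/3: at [22, 30] ⇒ [25, 33]
  DwuIV TAAGTAG/2: at [11] ⇒ [13]

Pooled cuts: [13, 25, 33]

Fragment lengths:
  [0,13): 13 bp
  [13,25): 12 bp
  [25,33): 8 bp
  [33,47): 14 bp

[8,12,13,14]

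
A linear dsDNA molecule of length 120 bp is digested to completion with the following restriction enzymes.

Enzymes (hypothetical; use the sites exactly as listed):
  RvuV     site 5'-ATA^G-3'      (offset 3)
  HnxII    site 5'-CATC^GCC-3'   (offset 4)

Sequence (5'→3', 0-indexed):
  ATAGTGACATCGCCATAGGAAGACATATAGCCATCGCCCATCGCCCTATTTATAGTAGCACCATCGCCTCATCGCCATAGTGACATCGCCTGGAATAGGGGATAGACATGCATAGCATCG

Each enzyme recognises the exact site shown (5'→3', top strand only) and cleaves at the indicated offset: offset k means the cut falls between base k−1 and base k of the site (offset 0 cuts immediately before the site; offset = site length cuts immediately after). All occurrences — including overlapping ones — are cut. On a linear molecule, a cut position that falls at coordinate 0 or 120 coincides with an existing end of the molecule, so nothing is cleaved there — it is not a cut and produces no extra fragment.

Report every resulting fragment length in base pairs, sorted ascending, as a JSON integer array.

Scan for sites:
  RvuV ATAG/3: at [0, 14, 26, 51, 76, 94, 101, 111] ⇒ [3, 17, 29, 54, 79, 97, 104, 114]
  HnxII CATCGCC/4: at [7, 31, 38, 61, 69, 83] ⇒ [11, 35, 42, 65, 73, 87]

All cut coordinates (distinct, sorted): [3, 11, 17, 29, 35, 42, 54, 65, 73, 79, 87, 97, 104, 114]

Fragment lengths:
  [0,3): 3 bp
  [3,11): 8 bp
  [11,17): 6 bp
  [17,29): 12 bp
  [29,35): 6 bp
  [35,42): 7 bp
  [42,54): 12 bp
  [54,65): 11 bp
  [65,73): 8 bp
  [73,79): 6 bp
  [79,87): 8 bp
  [87,97): 10 bp
  [97,104): 7 bp
  [104,114): 10 bp
  [114,120): 6 bp

[3,6,6,6,6,7,7,8,8,8,10,10,11,12,12]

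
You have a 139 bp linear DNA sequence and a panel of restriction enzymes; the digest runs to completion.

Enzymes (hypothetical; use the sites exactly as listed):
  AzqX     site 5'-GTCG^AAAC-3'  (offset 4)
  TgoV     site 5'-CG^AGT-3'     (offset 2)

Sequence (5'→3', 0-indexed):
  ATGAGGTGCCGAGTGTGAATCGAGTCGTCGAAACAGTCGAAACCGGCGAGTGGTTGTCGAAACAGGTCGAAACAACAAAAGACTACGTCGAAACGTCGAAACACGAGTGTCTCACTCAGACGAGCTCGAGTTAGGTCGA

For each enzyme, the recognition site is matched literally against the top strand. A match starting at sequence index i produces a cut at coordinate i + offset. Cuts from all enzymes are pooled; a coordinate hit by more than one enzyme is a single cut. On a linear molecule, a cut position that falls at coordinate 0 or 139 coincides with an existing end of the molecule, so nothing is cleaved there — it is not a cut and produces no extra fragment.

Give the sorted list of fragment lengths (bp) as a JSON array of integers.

[7,8,8,9,9,10,11,11,11,11,21,23]

Site scan:
  AzqX GTCGAAAC/4: at [26, 35, 55, 65, 86, 94] ⇒ [30, 39, 59, 69, 90, 98]
  TgoV CGAGT/2: at [9, 20, 46, 103, 126] ⇒ [11, 22, 48, 105, 128]

All cut coordinates (distinct, sorted): [11, 22, 30, 39, 48, 59, 69, 90, 98, 105, 128]

Fragment lengths:
  [0,11): 11 bp
  [11,22): 11 bp
  [22,30): 8 bp
  [30,39): 9 bp
  [39,48): 9 bp
  [48,59): 11 bp
  [59,69): 10 bp
  [69,90): 21 bp
  [90,98): 8 bp
  [98,105): 7 bp
  [105,128): 23 bp
  [128,139): 11 bp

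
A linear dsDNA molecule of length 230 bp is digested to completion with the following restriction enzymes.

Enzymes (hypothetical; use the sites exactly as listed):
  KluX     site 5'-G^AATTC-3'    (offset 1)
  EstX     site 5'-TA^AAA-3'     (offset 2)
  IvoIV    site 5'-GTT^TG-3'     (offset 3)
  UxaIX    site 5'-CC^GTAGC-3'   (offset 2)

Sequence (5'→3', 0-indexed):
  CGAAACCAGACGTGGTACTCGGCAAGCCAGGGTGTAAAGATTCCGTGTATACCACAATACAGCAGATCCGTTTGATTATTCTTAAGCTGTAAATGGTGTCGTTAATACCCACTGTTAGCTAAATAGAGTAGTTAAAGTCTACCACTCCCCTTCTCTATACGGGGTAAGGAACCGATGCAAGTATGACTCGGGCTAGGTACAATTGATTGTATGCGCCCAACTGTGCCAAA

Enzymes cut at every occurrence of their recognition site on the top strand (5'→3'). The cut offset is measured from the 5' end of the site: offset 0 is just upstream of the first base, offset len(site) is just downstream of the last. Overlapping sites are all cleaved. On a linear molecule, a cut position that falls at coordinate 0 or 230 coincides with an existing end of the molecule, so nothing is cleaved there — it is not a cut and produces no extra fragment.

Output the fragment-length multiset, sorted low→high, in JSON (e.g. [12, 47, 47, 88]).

Scan for sites:
  KluX (GAATTC, off=1): no sites
  EstX (TAAAA, off=2): no sites
  IvoIV GTTTG/3: at [69] ⇒ [72]
  UxaIX (CCGTAGC, off=2): no sites

Pooled cuts: [72]

Fragment lengths:
  [0,72): 72 bp
  [72,230): 158 bp

[72,158]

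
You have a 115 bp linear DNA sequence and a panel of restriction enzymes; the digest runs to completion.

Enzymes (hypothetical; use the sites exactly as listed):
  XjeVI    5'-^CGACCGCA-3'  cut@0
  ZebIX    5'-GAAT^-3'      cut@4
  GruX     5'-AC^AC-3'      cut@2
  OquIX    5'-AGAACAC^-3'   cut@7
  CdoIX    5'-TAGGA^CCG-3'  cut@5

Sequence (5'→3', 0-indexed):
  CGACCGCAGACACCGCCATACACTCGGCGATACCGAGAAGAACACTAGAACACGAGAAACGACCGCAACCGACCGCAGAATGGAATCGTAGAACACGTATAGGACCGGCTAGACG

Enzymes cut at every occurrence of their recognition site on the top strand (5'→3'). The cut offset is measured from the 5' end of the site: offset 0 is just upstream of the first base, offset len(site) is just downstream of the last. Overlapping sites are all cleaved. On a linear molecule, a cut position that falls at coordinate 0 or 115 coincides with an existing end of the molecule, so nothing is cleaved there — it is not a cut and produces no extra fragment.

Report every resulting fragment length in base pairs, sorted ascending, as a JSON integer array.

Site scan:
  XjeVI CGACCGCA/0: at [0, 59, 69] ⇒ [59, 69] (position 0 is a terminus of the linear molecule — no cut)
  ZebIX GAAT/4: at [77, 82] ⇒ [81, 86]
  GruX ACAC/2: at [9, 19, 41, 49, 92] ⇒ [11, 21, 43, 51, 94]
  OquIX AGAACAC/7: at [38, 46, 89] ⇒ [45, 53, 96]
  CdoIX TAGGACCG/5: at [99] ⇒ [104]

Pooled cuts: [11, 21, 43, 45, 51, 53, 59, 69, 81, 86, 94, 96, 104]

Fragments:
  [0,11): 11 bp
  [11,21): 10 bp
  [21,43): 22 bp
  [43,45): 2 bp
  [45,51): 6 bp
  [51,53): 2 bp
  [53,59): 6 bp
  [59,69): 10 bp
  [69,81): 12 bp
  [81,86): 5 bp
  [86,94): 8 bp
  [94,96): 2 bp
  [96,104): 8 bp
  [104,115): 11 bp

[2,2,2,5,6,6,8,8,10,10,11,11,12,22]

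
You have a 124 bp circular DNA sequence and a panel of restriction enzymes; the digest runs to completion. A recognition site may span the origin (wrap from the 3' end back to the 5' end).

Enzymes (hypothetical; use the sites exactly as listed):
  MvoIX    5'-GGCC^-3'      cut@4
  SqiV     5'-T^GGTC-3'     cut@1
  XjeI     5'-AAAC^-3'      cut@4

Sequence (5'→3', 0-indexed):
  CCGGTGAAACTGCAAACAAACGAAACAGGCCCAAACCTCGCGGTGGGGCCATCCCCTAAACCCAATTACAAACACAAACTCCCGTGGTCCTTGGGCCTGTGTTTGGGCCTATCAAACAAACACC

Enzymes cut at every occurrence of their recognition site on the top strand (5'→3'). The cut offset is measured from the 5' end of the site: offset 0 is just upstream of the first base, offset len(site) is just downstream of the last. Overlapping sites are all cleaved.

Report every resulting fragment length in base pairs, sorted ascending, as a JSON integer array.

[4,4,5,5,5,6,6,7,8,11,12,12,12,13,14]

Scan for sites:
  MvoIX GGCC/4: at [27, 46, 93, 105] ⇒ [31, 50, 97, 109]
  SqiV TGGTC/1: at [84] ⇒ [85]
  XjeI AAAC/4: at [6, 13, 17, 22, 32, 57, 69, 75, 113, 117] ⇒ [10, 17, 21, 26, 36, 61, 73, 79, 117, 121]

Pooled cuts: [10, 17, 21, 26, 31, 36, 50, 61, 73, 79, 85, 97, 109, 117, 121]

Fragments:
  10→17: 7 bp
  17→21: 4 bp
  21→26: 5 bp
  26→31: 5 bp
  31→36: 5 bp
  36→50: 14 bp
  50→61: 11 bp
  61→73: 12 bp
  73→79: 6 bp
  79→85: 6 bp
  85→97: 12 bp
  97→109: 12 bp
  109→117: 8 bp
  117→121: 4 bp
  121→10 (wrap): 124-121+10 = 13 bp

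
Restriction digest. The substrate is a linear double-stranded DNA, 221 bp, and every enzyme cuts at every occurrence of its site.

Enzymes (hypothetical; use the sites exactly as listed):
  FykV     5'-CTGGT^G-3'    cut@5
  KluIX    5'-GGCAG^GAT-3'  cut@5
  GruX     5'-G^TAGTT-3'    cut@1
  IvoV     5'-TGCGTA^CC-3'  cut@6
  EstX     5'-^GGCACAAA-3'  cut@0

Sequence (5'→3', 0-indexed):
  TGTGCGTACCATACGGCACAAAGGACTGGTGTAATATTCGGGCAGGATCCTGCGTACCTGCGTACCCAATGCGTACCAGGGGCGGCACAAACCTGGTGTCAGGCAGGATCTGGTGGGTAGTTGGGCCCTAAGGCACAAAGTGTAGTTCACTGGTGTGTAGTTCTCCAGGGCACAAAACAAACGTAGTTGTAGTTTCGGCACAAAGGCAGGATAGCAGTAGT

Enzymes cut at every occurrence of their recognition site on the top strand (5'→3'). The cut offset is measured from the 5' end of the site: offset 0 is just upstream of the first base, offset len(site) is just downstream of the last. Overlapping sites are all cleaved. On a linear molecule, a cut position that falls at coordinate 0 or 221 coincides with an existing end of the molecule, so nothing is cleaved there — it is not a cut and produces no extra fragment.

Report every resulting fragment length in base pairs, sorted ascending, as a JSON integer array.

Per-enzyme occurrences:
  FykV (CTGGTG, off=5): starts [25, 92, 109, 149] → cuts [30, 97, 114, 154]
  KluIX (GGCAGGAT, off=5): starts [40, 101, 204] → cuts [45, 106, 209]
  GruX (GTAGTT, off=1): starts [116, 141, 156, 182, 188] → cuts [117, 142, 157, 183, 189]
  IvoV (TGCGTACC, off=6): starts [2, 50, 58, 69] → cuts [8, 56, 64, 75]
  EstX (GGCACAAA, off=0): starts [14, 83, 131, 168, 196] → cuts [14, 83, 131, 168, 196]

All cut coordinates (distinct, sorted): [8, 14, 30, 45, 56, 64, 75, 83, 97, 106, 114, 117, 131, 142, 154, 157, 168, 183, 189, 196, 209]

Fragments:
  [0,8): 8 bp
  [8,14): 6 bp
  [14,30): 16 bp
  [30,45): 15 bp
  [45,56): 11 bp
  [56,64): 8 bp
  [64,75): 11 bp
  [75,83): 8 bp
  [83,97): 14 bp
  [97,106): 9 bp
  [106,114): 8 bp
  [114,117): 3 bp
  [117,131): 14 bp
  [131,142): 11 bp
  [142,154): 12 bp
  [154,157): 3 bp
  [157,168): 11 bp
  [168,183): 15 bp
  [183,189): 6 bp
  [189,196): 7 bp
  [196,209): 13 bp
  [209,221): 12 bp

[3,3,6,6,7,8,8,8,8,9,11,11,11,11,12,12,13,14,14,15,15,16]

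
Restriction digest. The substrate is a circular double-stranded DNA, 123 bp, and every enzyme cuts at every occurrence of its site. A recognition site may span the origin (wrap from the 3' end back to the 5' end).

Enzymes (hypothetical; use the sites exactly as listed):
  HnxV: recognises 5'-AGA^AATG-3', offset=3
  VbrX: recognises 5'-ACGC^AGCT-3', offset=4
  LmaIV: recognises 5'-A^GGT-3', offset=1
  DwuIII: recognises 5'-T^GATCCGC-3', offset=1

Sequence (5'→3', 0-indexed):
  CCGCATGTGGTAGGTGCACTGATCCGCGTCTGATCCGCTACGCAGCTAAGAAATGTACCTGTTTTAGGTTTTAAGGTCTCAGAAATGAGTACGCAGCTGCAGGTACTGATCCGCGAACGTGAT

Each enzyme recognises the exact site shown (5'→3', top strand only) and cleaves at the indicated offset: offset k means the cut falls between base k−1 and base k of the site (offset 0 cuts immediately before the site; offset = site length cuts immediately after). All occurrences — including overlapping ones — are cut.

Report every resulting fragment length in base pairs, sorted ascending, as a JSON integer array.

Site scan:
  HnxV AGAAATG/3: at [48, 80] ⇒ [51, 83]
  VbrX ACGCAGCT/4: at [39, 90] ⇒ [43, 94]
  LmaIV AGGT/1: at [11, 65, 73, 100] ⇒ [12, 66, 74, 101]
  DwuIII TGATCCGC/1: at [19, 30, 106, 119] ⇒ [20, 31, 107, 120]

Pooled cuts: [12, 20, 31, 43, 51, 66, 74, 83, 94, 101, 107, 120]

Fragments:
  12→20: 8 bp
  20→31: 11 bp
  31→43: 12 bp
  43→51: 8 bp
  51→66: 15 bp
  66→74: 8 bp
  74→83: 9 bp
  83→94: 11 bp
  94→101: 7 bp
  101→107: 6 bp
  107→120: 13 bp
  120→12 (wrap): 123-120+12 = 15 bp

[6,7,8,8,8,9,11,11,12,13,15,15]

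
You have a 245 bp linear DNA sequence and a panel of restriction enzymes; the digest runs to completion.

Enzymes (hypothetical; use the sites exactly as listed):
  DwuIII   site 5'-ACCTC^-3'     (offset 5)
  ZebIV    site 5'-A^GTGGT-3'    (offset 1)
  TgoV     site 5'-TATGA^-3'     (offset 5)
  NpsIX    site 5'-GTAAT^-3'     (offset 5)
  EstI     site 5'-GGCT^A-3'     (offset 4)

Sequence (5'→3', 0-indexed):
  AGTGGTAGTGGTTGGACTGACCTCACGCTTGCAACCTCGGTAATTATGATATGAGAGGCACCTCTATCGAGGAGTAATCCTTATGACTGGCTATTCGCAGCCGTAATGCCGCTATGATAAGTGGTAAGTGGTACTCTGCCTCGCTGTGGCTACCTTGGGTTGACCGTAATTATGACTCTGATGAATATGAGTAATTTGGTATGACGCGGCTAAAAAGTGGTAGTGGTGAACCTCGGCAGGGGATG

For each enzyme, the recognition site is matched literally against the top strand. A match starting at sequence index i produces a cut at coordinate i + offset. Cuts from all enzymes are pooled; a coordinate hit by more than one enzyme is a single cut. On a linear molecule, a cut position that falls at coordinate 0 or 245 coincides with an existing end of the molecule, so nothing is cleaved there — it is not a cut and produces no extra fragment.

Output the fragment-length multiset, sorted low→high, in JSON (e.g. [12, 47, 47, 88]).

Site scan:
  DwuIII ACCTC/5: at [19, 33, 59, 229] ⇒ [24, 38, 64, 234]
  ZebIV AGTGGT/1: at [0, 6, 119, 126, 215, 221] ⇒ [1, 7, 120, 127, 216, 222]
  TgoV TATGA/5: at [44, 49, 81, 112, 170, 185, 199] ⇒ [49, 54, 86, 117, 175, 190, 204]
  NpsIX GTAAT/5: at [39, 73, 102, 165, 190] ⇒ [44, 78, 107, 170, 195]
  EstI GGCTA/4: at [88, 147, 207] ⇒ [92, 151, 211]

All cut coordinates (distinct, sorted): [1, 7, 24, 38, 44, 49, 54, 64, 78, 86, 92, 107, 117, 120, 127, 151, 170, 175, 190, 195, 204, 211, 216, 222, 234]

Fragment lengths:
  [0,1): 1 bp
  [1,7): 6 bp
  [7,24): 17 bp
  [24,38): 14 bp
  [38,44): 6 bp
  [44,49): 5 bp
  [49,54): 5 bp
  [54,64): 10 bp
  [64,78): 14 bp
  [78,86): 8 bp
  [86,92): 6 bp
  [92,107): 15 bp
  [107,117): 10 bp
  [117,120): 3 bp
  [120,127): 7 bp
  [127,151): 24 bp
  [151,170): 19 bp
  [170,175): 5 bp
  [175,190): 15 bp
  [190,195): 5 bp
  [195,204): 9 bp
  [204,211): 7 bp
  [211,216): 5 bp
  [216,222): 6 bp
  [222,234): 12 bp
  [234,245): 11 bp

[1,3,5,5,5,5,5,6,6,6,6,7,7,8,9,10,10,11,12,14,14,15,15,17,19,24]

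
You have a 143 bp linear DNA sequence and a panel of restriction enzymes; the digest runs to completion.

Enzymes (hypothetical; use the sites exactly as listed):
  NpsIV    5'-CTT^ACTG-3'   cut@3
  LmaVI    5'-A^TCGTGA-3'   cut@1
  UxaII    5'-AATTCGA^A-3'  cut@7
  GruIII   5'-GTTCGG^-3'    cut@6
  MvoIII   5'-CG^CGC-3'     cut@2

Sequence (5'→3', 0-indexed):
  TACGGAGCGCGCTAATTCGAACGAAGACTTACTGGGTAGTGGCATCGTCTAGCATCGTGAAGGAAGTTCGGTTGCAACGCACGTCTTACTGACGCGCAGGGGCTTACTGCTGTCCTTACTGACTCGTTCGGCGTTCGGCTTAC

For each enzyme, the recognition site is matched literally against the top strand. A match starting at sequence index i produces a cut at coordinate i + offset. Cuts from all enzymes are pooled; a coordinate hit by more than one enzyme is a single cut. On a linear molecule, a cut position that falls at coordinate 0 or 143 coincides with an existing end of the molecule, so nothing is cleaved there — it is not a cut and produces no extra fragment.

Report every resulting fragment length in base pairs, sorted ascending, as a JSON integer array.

[5,7,7,9,10,11,11,12,14,16,17,24]

Site scan:
  NpsIV (CTTACTG, off=3): starts [27, 84, 102, 114] → cuts [30, 87, 105, 117]
  LmaVI (ATCGTGA, off=1): starts [53] → cuts [54]
  UxaII (AATTCGAA, off=7): starts [13] → cuts [20]
  GruIII (GTTCGG, off=6): starts [65, 125, 132] → cuts [71, 131, 138]
  MvoIII (CGCGC, off=2): starts [7, 92] → cuts [9, 94]

Pooled cuts: [9, 20, 30, 54, 71, 87, 94, 105, 117, 131, 138]

Fragment lengths:
  [0,9): 9 bp
  [9,20): 11 bp
  [20,30): 10 bp
  [30,54): 24 bp
  [54,71): 17 bp
  [71,87): 16 bp
  [87,94): 7 bp
  [94,105): 11 bp
  [105,117): 12 bp
  [117,131): 14 bp
  [131,138): 7 bp
  [138,143): 5 bp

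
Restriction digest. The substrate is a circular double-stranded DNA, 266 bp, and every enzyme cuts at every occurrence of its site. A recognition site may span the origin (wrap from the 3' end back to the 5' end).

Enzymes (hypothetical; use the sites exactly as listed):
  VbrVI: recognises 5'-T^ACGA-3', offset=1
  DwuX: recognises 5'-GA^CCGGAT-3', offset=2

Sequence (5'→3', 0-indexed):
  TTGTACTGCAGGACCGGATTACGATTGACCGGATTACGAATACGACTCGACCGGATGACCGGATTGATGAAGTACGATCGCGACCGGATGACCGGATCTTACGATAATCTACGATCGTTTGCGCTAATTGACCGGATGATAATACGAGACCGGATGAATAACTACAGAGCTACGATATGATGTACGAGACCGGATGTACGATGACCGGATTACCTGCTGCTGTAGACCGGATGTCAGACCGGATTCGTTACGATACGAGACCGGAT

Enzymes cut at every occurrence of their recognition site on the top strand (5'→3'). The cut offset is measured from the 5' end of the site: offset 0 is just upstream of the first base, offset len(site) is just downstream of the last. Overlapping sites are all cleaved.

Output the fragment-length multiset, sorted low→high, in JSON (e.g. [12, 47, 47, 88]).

Per-enzyme occurrences:
  VbrVI (TACGA, off=1): starts [19, 34, 40, 72, 99, 109, 142, 170, 182, 196, 248, 253] → cuts [20, 35, 41, 73, 100, 110, 143, 171, 183, 197, 249, 254]
  DwuX (GACCGGAT, off=2): starts [11, 26, 48, 56, 81, 89, 129, 147, 187, 202, 224, 236, 258] → cuts [13, 28, 50, 58, 83, 91, 131, 149, 189, 204, 226, 238, 260]

Pooled cuts: [13, 20, 28, 35, 41, 50, 58, 73, 83, 91, 100, 110, 131, 143, 149, 171, 183, 189, 197, 204, 226, 238, 249, 254, 260]

Fragments:
  13→20: 7 bp
  20→28: 8 bp
  28→35: 7 bp
  35→41: 6 bp
  41→50: 9 bp
  50→58: 8 bp
  58→73: 15 bp
  73→83: 10 bp
  83→91: 8 bp
  91→100: 9 bp
  100→110: 10 bp
  110→131: 21 bp
  131→143: 12 bp
  143→149: 6 bp
  149→171: 22 bp
  171→183: 12 bp
  183→189: 6 bp
  189→197: 8 bp
  197→204: 7 bp
  204→226: 22 bp
  226→238: 12 bp
  238→249: 11 bp
  249→254: 5 bp
  254→260: 6 bp
  260→13 (wrap): 266-260+13 = 19 bp

[5,6,6,6,6,7,7,7,8,8,8,8,9,9,10,10,11,12,12,12,15,19,21,22,22]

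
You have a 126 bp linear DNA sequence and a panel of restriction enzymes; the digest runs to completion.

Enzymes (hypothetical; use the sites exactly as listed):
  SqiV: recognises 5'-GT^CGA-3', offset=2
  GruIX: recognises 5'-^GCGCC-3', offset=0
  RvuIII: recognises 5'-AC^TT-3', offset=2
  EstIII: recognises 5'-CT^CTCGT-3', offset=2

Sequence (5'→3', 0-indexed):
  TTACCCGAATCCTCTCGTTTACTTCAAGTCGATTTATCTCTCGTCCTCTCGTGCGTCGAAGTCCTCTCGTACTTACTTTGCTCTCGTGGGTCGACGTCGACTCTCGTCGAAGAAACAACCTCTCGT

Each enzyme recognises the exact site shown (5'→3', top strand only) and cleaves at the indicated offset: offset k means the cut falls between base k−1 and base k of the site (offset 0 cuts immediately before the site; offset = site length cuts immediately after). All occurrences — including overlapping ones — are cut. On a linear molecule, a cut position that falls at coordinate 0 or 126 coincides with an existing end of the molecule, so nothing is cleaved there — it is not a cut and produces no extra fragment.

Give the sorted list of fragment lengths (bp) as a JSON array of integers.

[4,5,5,5,6,6,7,7,8,9,9,9,9,10,13,14]

Site scan:
  SqiV (GTCGA, off=2): starts [27, 54, 89, 95, 105] → cuts [29, 56, 91, 97, 107]
  GruIX (GCGCC, off=0): no sites
  RvuIII (ACTT, off=2): starts [20, 70, 74] → cuts [22, 72, 76]
  EstIII (CTCTCGT, off=2): starts [11, 37, 45, 63, 80, 100, 119] → cuts [13, 39, 47, 65, 82, 102, 121]

Pooled cuts: [13, 22, 29, 39, 47, 56, 65, 72, 76, 82, 91, 97, 102, 107, 121]

Fragments:
  [0,13): 13 bp
  [13,22): 9 bp
  [22,29): 7 bp
  [29,39): 10 bp
  [39,47): 8 bp
  [47,56): 9 bp
  [56,65): 9 bp
  [65,72): 7 bp
  [72,76): 4 bp
  [76,82): 6 bp
  [82,91): 9 bp
  [91,97): 6 bp
  [97,102): 5 bp
  [102,107): 5 bp
  [107,121): 14 bp
  [121,126): 5 bp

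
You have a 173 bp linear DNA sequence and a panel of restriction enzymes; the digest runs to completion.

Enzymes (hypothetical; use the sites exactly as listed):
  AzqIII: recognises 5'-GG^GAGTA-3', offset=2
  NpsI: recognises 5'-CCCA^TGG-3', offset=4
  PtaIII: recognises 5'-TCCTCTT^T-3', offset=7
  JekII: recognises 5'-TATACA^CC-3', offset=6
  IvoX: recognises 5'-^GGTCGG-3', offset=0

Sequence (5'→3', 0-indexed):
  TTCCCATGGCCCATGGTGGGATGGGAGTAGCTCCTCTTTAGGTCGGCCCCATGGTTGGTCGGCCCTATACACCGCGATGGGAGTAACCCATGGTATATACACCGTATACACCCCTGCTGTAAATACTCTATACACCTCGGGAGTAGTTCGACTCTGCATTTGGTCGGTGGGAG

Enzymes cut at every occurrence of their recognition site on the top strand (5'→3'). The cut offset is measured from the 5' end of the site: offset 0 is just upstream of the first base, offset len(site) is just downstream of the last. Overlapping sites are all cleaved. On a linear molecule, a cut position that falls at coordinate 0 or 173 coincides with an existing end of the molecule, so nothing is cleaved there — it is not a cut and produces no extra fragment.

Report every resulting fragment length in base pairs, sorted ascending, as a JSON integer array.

[2,5,6,6,7,9,9,10,11,11,11,12,14,15,21,24]

Per-enzyme occurrences:
  AzqIII (GGGAGTA, off=2): starts [22, 78, 138] → cuts [24, 80, 140]
  NpsI (CCCATGG, off=4): starts [2, 9, 47, 86] → cuts [6, 13, 51, 90]
  PtaIII (TCCTCTTT, off=7): starts [31] → cuts [38]
  JekII (TATACACC, off=6): starts [65, 95, 104, 128] → cuts [71, 101, 110, 134]
  IvoX (GGTCGG, off=0): starts [40, 56, 161] → cuts [40, 56, 161]

Pooled cuts: [6, 13, 24, 38, 40, 51, 56, 71, 80, 90, 101, 110, 134, 140, 161]

Fragments:
  [0,6): 6 bp
  [6,13): 7 bp
  [13,24): 11 bp
  [24,38): 14 bp
  [38,40): 2 bp
  [40,51): 11 bp
  [51,56): 5 bp
  [56,71): 15 bp
  [71,80): 9 bp
  [80,90): 10 bp
  [90,101): 11 bp
  [101,110): 9 bp
  [110,134): 24 bp
  [134,140): 6 bp
  [140,161): 21 bp
  [161,173): 12 bp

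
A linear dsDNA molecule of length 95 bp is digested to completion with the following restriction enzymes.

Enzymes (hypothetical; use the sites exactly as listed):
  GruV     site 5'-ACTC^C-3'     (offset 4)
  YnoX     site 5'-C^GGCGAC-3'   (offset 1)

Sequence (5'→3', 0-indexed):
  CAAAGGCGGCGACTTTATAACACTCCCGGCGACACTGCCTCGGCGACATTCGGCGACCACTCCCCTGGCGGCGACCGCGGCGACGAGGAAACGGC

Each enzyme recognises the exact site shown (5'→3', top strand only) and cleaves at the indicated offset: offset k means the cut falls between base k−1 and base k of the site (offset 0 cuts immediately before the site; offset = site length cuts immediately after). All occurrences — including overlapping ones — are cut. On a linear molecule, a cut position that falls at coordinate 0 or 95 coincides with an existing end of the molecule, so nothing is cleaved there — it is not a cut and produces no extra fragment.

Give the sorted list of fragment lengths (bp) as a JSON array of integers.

[2,7,7,9,10,11,14,17,18]

Site scan:
  GruV ACTCC/4: at [21, 58] ⇒ [25, 62]
  YnoX CGGCGAC/1: at [6, 26, 40, 50, 68, 77] ⇒ [7, 27, 41, 51, 69, 78]

All cut coordinates (distinct, sorted): [7, 25, 27, 41, 51, 62, 69, 78]

Fragments:
  [0,7): 7 bp
  [7,25): 18 bp
  [25,27): 2 bp
  [27,41): 14 bp
  [41,51): 10 bp
  [51,62): 11 bp
  [62,69): 7 bp
  [69,78): 9 bp
  [78,95): 17 bp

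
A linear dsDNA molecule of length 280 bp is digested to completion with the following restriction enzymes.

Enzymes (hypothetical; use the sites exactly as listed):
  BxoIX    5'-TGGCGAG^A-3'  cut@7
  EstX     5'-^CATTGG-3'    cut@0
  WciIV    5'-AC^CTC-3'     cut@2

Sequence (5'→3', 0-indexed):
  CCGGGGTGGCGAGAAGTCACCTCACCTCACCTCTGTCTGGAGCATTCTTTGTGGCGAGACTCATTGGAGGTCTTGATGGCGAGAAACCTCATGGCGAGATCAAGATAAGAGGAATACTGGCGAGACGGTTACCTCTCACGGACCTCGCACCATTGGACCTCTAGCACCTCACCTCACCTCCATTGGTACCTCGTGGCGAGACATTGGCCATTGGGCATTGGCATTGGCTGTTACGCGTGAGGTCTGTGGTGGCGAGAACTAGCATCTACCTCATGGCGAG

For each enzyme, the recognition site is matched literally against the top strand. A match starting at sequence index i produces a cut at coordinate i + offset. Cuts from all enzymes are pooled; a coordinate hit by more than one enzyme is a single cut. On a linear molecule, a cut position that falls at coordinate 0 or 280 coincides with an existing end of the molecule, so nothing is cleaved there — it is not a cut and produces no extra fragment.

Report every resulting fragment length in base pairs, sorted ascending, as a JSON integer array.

[1,3,3,4,5,5,5,5,6,7,7,7,7,8,8,9,9,11,11,11,11,13,13,22,26,28,35]

Scan for sites:
  BxoIX TGGCGAGA/7: at [6, 51, 76, 91, 117, 193, 249] ⇒ [13, 58, 83, 98, 124, 200, 256]
  EstX CATTGG/0: at [61, 150, 180, 201, 208, 215, 221] ⇒ [61, 150, 180, 201, 208, 215, 221]
  WciIV ACCTC/2: at [18, 23, 28, 85, 130, 141, 156, 165, 170, 175, 187, 267] ⇒ [20, 25, 30, 87, 132, 143, 158, 167, 172, 177, 189, 269]

Pooled cuts: [13, 20, 25, 30, 58, 61, 83, 87, 98, 124, 132, 143, 150, 158, 167, 172, 177, 180, 189, 200, 201, 208, 215, 221, 256, 269]

Fragments:
  [0,13): 13 bp
  [13,20): 7 bp
  [20,25): 5 bp
  [25,30): 5 bp
  [30,58): 28 bp
  [58,61): 3 bp
  [61,83): 22 bp
  [83,87): 4 bp
  [87,98): 11 bp
  [98,124): 26 bp
  [124,132): 8 bp
  [132,143): 11 bp
  [143,150): 7 bp
  [150,158): 8 bp
  [158,167): 9 bp
  [167,172): 5 bp
  [172,177): 5 bp
  [177,180): 3 bp
  [180,189): 9 bp
  [189,200): 11 bp
  [200,201): 1 bp
  [201,208): 7 bp
  [208,215): 7 bp
  [215,221): 6 bp
  [221,256): 35 bp
  [256,269): 13 bp
  [269,280): 11 bp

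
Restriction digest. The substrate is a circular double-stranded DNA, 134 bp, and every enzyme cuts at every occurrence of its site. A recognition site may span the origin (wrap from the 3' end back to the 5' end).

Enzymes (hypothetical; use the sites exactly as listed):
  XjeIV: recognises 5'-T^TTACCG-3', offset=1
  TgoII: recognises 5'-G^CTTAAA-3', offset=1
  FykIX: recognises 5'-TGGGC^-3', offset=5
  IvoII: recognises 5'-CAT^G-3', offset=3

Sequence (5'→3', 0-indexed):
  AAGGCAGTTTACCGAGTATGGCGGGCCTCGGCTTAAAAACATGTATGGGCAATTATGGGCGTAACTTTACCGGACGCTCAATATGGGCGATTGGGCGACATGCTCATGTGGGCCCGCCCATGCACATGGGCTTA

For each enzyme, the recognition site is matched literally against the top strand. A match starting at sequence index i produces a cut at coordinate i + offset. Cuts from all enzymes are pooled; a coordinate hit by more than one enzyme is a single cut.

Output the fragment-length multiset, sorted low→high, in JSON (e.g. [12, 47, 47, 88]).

[1,3,5,6,6,6,6,8,8,8,10,11,11,22,23]

Site scan:
  XjeIV TTTACCG/1: at [7, 65] ⇒ [8, 66]
  TgoII GCTTAAA/1: at [30, 129] ⇒ [31, 130]
  FykIX TGGGC/5: at [45, 55, 83, 91, 108, 126] ⇒ [50, 60, 88, 96, 113, 131]
  IvoII CATG/3: at [39, 98, 104, 118, 124] ⇒ [42, 101, 107, 121, 127]

Pooled cuts: [8, 31, 42, 50, 60, 66, 88, 96, 101, 107, 113, 121, 127, 130, 131]

Fragment lengths:
  8→31: 23 bp
  31→42: 11 bp
  42→50: 8 bp
  50→60: 10 bp
  60→66: 6 bp
  66→88: 22 bp
  88→96: 8 bp
  96→101: 5 bp
  101→107: 6 bp
  107→113: 6 bp
  113→121: 8 bp
  121→127: 6 bp
  127→130: 3 bp
  130→131: 1 bp
  131→8 (wrap): 134-131+8 = 11 bp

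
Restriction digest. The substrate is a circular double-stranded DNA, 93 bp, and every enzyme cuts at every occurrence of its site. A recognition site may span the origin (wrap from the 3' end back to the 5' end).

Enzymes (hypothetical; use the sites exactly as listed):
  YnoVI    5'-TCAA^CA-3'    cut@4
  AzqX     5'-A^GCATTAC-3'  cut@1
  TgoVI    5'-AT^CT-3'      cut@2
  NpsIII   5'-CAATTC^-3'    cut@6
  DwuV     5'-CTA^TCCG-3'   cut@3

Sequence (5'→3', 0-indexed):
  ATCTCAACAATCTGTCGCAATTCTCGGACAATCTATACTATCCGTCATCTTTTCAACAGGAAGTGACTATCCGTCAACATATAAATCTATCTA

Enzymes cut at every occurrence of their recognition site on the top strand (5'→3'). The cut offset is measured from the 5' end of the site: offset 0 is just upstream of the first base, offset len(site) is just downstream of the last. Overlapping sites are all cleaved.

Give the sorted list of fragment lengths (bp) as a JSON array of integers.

[4,4,5,5,8,8,8,8,9,9,12,13]

Per-enzyme occurrences:
  YnoVI TCAACA/4: at [3, 52, 73] ⇒ [7, 56, 77]
  AzqX (AGCATTAC, off=1): no sites
  TgoVI ATCT/2: at [0, 9, 30, 46, 84, 88] ⇒ [2, 11, 32, 48, 86, 90]
  NpsIII CAATTC/6: at [17] ⇒ [23]
  DwuV CTATCCG/3: at [37, 66] ⇒ [40, 69]

Pooled cuts: [2, 7, 11, 23, 32, 40, 48, 56, 69, 77, 86, 90]

Fragment lengths:
  2→7: 5 bp
  7→11: 4 bp
  11→23: 12 bp
  23→32: 9 bp
  32→40: 8 bp
  40→48: 8 bp
  48→56: 8 bp
  56→69: 13 bp
  69→77: 8 bp
  77→86: 9 bp
  86→90: 4 bp
  90→2 (wrap): 93-90+2 = 5 bp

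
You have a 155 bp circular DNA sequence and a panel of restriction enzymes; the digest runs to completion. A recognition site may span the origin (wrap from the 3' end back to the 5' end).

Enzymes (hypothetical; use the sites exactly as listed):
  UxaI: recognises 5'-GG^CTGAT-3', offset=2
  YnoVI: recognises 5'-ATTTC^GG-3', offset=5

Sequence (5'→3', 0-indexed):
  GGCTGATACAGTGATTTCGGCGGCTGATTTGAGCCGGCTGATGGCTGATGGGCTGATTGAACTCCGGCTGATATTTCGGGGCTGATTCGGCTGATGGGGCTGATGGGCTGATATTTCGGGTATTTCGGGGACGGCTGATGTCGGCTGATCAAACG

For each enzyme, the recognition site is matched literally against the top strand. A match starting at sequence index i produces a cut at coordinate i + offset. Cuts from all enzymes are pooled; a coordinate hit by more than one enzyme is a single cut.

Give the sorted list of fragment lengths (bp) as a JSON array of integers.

[4,5,7,8,8,8,9,9,9,10,10,10,13,14,15,16]

Site scan:
  UxaI (GGCTGAT, off=2): starts [0, 21, 35, 42, 50, 65, 79, 88, 97, 105, 132, 142] → cuts [2, 23, 37, 44, 52, 67, 81, 90, 99, 107, 134, 144]
  YnoVI (ATTTCGG, off=5): starts [13, 72, 112, 121] → cuts [18, 77, 117, 126]

Pooled cuts: [2, 18, 23, 37, 44, 52, 67, 77, 81, 90, 99, 107, 117, 126, 134, 144]

Fragment lengths:
  2→18: 16 bp
  18→23: 5 bp
  23→37: 14 bp
  37→44: 7 bp
  44→52: 8 bp
  52→67: 15 bp
  67→77: 10 bp
  77→81: 4 bp
  81→90: 9 bp
  90→99: 9 bp
  99→107: 8 bp
  107→117: 10 bp
  117→126: 9 bp
  126→134: 8 bp
  134→144: 10 bp
  144→2 (wrap): 155-144+2 = 13 bp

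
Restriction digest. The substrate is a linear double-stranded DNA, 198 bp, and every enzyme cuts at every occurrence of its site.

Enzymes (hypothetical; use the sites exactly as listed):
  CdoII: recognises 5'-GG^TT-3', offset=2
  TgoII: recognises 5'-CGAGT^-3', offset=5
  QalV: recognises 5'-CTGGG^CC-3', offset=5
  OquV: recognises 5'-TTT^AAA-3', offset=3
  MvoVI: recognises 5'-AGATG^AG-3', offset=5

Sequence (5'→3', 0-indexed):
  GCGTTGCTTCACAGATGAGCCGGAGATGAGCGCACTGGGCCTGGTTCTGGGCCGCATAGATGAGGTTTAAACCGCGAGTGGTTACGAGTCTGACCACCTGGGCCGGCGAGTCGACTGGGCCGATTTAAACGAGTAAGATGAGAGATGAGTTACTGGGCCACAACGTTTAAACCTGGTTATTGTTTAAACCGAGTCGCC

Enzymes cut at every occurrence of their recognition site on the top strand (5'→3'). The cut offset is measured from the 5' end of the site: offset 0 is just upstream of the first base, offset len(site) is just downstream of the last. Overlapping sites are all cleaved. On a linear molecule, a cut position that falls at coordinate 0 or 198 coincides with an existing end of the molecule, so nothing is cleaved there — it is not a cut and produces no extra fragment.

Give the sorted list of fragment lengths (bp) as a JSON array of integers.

Site scan:
  CdoII (GGTT, off=2): starts [42, 63, 79, 174] → cuts [44, 65, 81, 176]
  TgoII (CGAGT, off=5): starts [74, 84, 106, 129, 189] → cuts [79, 89, 111, 134, 194]
  QalV (CTGGGCC, off=5): starts [34, 46, 97, 114, 152] → cuts [39, 51, 102, 119, 157]
  OquV (TTTAAA, off=3): starts [65, 123, 165, 182] → cuts [68, 126, 168, 185]
  MvoVI (AGATGAG, off=5): starts [12, 23, 57, 135, 142] → cuts [17, 28, 62, 140, 147]

All cut coordinates (distinct, sorted): [17, 28, 39, 44, 51, 62, 65, 68, 79, 81, 89, 102, 111, 119, 126, 134, 140, 147, 157, 168, 176, 185, 194]

Fragments:
  [0,17): 17 bp
  [17,28): 11 bp
  [28,39): 11 bp
  [39,44): 5 bp
  [44,51): 7 bp
  [51,62): 11 bp
  [62,65): 3 bp
  [65,68): 3 bp
  [68,79): 11 bp
  [79,81): 2 bp
  [81,89): 8 bp
  [89,102): 13 bp
  [102,111): 9 bp
  [111,119): 8 bp
  [119,126): 7 bp
  [126,134): 8 bp
  [134,140): 6 bp
  [140,147): 7 bp
  [147,157): 10 bp
  [157,168): 11 bp
  [168,176): 8 bp
  [176,185): 9 bp
  [185,194): 9 bp
  [194,198): 4 bp

[2,3,3,4,5,6,7,7,7,8,8,8,8,9,9,9,10,11,11,11,11,11,13,17]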